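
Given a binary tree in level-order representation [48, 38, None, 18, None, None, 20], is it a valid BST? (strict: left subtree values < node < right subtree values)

Level-order array: [48, 38, None, 18, None, None, 20]
Validate using subtree bounds (lo, hi): at each node, require lo < value < hi,
then recurse left with hi=value and right with lo=value.
Preorder trace (stopping at first violation):
  at node 48 with bounds (-inf, +inf): OK
  at node 38 with bounds (-inf, 48): OK
  at node 18 with bounds (-inf, 38): OK
  at node 20 with bounds (18, 38): OK
No violation found at any node.
Result: Valid BST


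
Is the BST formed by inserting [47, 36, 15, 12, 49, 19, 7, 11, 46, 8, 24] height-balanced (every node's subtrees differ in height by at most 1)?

Tree (level-order array): [47, 36, 49, 15, 46, None, None, 12, 19, None, None, 7, None, None, 24, None, 11, None, None, 8]
Definition: a tree is height-balanced if, at every node, |h(left) - h(right)| <= 1 (empty subtree has height -1).
Bottom-up per-node check:
  node 8: h_left=-1, h_right=-1, diff=0 [OK], height=0
  node 11: h_left=0, h_right=-1, diff=1 [OK], height=1
  node 7: h_left=-1, h_right=1, diff=2 [FAIL (|-1-1|=2 > 1)], height=2
  node 12: h_left=2, h_right=-1, diff=3 [FAIL (|2--1|=3 > 1)], height=3
  node 24: h_left=-1, h_right=-1, diff=0 [OK], height=0
  node 19: h_left=-1, h_right=0, diff=1 [OK], height=1
  node 15: h_left=3, h_right=1, diff=2 [FAIL (|3-1|=2 > 1)], height=4
  node 46: h_left=-1, h_right=-1, diff=0 [OK], height=0
  node 36: h_left=4, h_right=0, diff=4 [FAIL (|4-0|=4 > 1)], height=5
  node 49: h_left=-1, h_right=-1, diff=0 [OK], height=0
  node 47: h_left=5, h_right=0, diff=5 [FAIL (|5-0|=5 > 1)], height=6
Node 7 violates the condition: |-1 - 1| = 2 > 1.
Result: Not balanced


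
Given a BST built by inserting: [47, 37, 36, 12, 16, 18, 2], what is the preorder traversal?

Tree insertion order: [47, 37, 36, 12, 16, 18, 2]
Tree (level-order array): [47, 37, None, 36, None, 12, None, 2, 16, None, None, None, 18]
Preorder traversal: [47, 37, 36, 12, 2, 16, 18]


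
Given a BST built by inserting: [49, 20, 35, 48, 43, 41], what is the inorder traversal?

Tree insertion order: [49, 20, 35, 48, 43, 41]
Tree (level-order array): [49, 20, None, None, 35, None, 48, 43, None, 41]
Inorder traversal: [20, 35, 41, 43, 48, 49]


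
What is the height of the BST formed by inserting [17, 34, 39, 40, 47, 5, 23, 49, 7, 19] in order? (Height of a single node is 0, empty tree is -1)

Insertion order: [17, 34, 39, 40, 47, 5, 23, 49, 7, 19]
Tree (level-order array): [17, 5, 34, None, 7, 23, 39, None, None, 19, None, None, 40, None, None, None, 47, None, 49]
Compute height bottom-up (empty subtree = -1):
  height(7) = 1 + max(-1, -1) = 0
  height(5) = 1 + max(-1, 0) = 1
  height(19) = 1 + max(-1, -1) = 0
  height(23) = 1 + max(0, -1) = 1
  height(49) = 1 + max(-1, -1) = 0
  height(47) = 1 + max(-1, 0) = 1
  height(40) = 1 + max(-1, 1) = 2
  height(39) = 1 + max(-1, 2) = 3
  height(34) = 1 + max(1, 3) = 4
  height(17) = 1 + max(1, 4) = 5
Height = 5


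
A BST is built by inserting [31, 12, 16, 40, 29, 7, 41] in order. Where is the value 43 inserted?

Starting tree (level order): [31, 12, 40, 7, 16, None, 41, None, None, None, 29]
Insertion path: 31 -> 40 -> 41
Result: insert 43 as right child of 41
Final tree (level order): [31, 12, 40, 7, 16, None, 41, None, None, None, 29, None, 43]


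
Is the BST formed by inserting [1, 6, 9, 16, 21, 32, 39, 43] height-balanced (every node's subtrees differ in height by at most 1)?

Tree (level-order array): [1, None, 6, None, 9, None, 16, None, 21, None, 32, None, 39, None, 43]
Definition: a tree is height-balanced if, at every node, |h(left) - h(right)| <= 1 (empty subtree has height -1).
Bottom-up per-node check:
  node 43: h_left=-1, h_right=-1, diff=0 [OK], height=0
  node 39: h_left=-1, h_right=0, diff=1 [OK], height=1
  node 32: h_left=-1, h_right=1, diff=2 [FAIL (|-1-1|=2 > 1)], height=2
  node 21: h_left=-1, h_right=2, diff=3 [FAIL (|-1-2|=3 > 1)], height=3
  node 16: h_left=-1, h_right=3, diff=4 [FAIL (|-1-3|=4 > 1)], height=4
  node 9: h_left=-1, h_right=4, diff=5 [FAIL (|-1-4|=5 > 1)], height=5
  node 6: h_left=-1, h_right=5, diff=6 [FAIL (|-1-5|=6 > 1)], height=6
  node 1: h_left=-1, h_right=6, diff=7 [FAIL (|-1-6|=7 > 1)], height=7
Node 32 violates the condition: |-1 - 1| = 2 > 1.
Result: Not balanced


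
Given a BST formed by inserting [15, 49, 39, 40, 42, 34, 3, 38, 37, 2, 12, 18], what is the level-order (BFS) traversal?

Tree insertion order: [15, 49, 39, 40, 42, 34, 3, 38, 37, 2, 12, 18]
Tree (level-order array): [15, 3, 49, 2, 12, 39, None, None, None, None, None, 34, 40, 18, 38, None, 42, None, None, 37]
BFS from the root, enqueuing left then right child of each popped node:
  queue [15] -> pop 15, enqueue [3, 49], visited so far: [15]
  queue [3, 49] -> pop 3, enqueue [2, 12], visited so far: [15, 3]
  queue [49, 2, 12] -> pop 49, enqueue [39], visited so far: [15, 3, 49]
  queue [2, 12, 39] -> pop 2, enqueue [none], visited so far: [15, 3, 49, 2]
  queue [12, 39] -> pop 12, enqueue [none], visited so far: [15, 3, 49, 2, 12]
  queue [39] -> pop 39, enqueue [34, 40], visited so far: [15, 3, 49, 2, 12, 39]
  queue [34, 40] -> pop 34, enqueue [18, 38], visited so far: [15, 3, 49, 2, 12, 39, 34]
  queue [40, 18, 38] -> pop 40, enqueue [42], visited so far: [15, 3, 49, 2, 12, 39, 34, 40]
  queue [18, 38, 42] -> pop 18, enqueue [none], visited so far: [15, 3, 49, 2, 12, 39, 34, 40, 18]
  queue [38, 42] -> pop 38, enqueue [37], visited so far: [15, 3, 49, 2, 12, 39, 34, 40, 18, 38]
  queue [42, 37] -> pop 42, enqueue [none], visited so far: [15, 3, 49, 2, 12, 39, 34, 40, 18, 38, 42]
  queue [37] -> pop 37, enqueue [none], visited so far: [15, 3, 49, 2, 12, 39, 34, 40, 18, 38, 42, 37]
Result: [15, 3, 49, 2, 12, 39, 34, 40, 18, 38, 42, 37]


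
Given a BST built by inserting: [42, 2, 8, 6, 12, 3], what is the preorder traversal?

Tree insertion order: [42, 2, 8, 6, 12, 3]
Tree (level-order array): [42, 2, None, None, 8, 6, 12, 3]
Preorder traversal: [42, 2, 8, 6, 3, 12]


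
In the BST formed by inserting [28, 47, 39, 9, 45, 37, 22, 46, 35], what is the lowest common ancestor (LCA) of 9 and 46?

Tree insertion order: [28, 47, 39, 9, 45, 37, 22, 46, 35]
Tree (level-order array): [28, 9, 47, None, 22, 39, None, None, None, 37, 45, 35, None, None, 46]
In a BST, the LCA of p=9, q=46 is the first node v on the
root-to-leaf path with p <= v <= q (go left if both < v, right if both > v).
Walk from root:
  at 28: 9 <= 28 <= 46, this is the LCA
LCA = 28


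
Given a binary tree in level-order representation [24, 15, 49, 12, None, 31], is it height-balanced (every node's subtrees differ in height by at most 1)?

Tree (level-order array): [24, 15, 49, 12, None, 31]
Definition: a tree is height-balanced if, at every node, |h(left) - h(right)| <= 1 (empty subtree has height -1).
Bottom-up per-node check:
  node 12: h_left=-1, h_right=-1, diff=0 [OK], height=0
  node 15: h_left=0, h_right=-1, diff=1 [OK], height=1
  node 31: h_left=-1, h_right=-1, diff=0 [OK], height=0
  node 49: h_left=0, h_right=-1, diff=1 [OK], height=1
  node 24: h_left=1, h_right=1, diff=0 [OK], height=2
All nodes satisfy the balance condition.
Result: Balanced


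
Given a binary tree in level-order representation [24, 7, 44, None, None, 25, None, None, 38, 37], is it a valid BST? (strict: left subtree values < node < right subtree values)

Level-order array: [24, 7, 44, None, None, 25, None, None, 38, 37]
Validate using subtree bounds (lo, hi): at each node, require lo < value < hi,
then recurse left with hi=value and right with lo=value.
Preorder trace (stopping at first violation):
  at node 24 with bounds (-inf, +inf): OK
  at node 7 with bounds (-inf, 24): OK
  at node 44 with bounds (24, +inf): OK
  at node 25 with bounds (24, 44): OK
  at node 38 with bounds (25, 44): OK
  at node 37 with bounds (25, 38): OK
No violation found at any node.
Result: Valid BST


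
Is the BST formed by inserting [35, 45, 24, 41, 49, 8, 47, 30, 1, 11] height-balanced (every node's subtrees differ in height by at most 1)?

Tree (level-order array): [35, 24, 45, 8, 30, 41, 49, 1, 11, None, None, None, None, 47]
Definition: a tree is height-balanced if, at every node, |h(left) - h(right)| <= 1 (empty subtree has height -1).
Bottom-up per-node check:
  node 1: h_left=-1, h_right=-1, diff=0 [OK], height=0
  node 11: h_left=-1, h_right=-1, diff=0 [OK], height=0
  node 8: h_left=0, h_right=0, diff=0 [OK], height=1
  node 30: h_left=-1, h_right=-1, diff=0 [OK], height=0
  node 24: h_left=1, h_right=0, diff=1 [OK], height=2
  node 41: h_left=-1, h_right=-1, diff=0 [OK], height=0
  node 47: h_left=-1, h_right=-1, diff=0 [OK], height=0
  node 49: h_left=0, h_right=-1, diff=1 [OK], height=1
  node 45: h_left=0, h_right=1, diff=1 [OK], height=2
  node 35: h_left=2, h_right=2, diff=0 [OK], height=3
All nodes satisfy the balance condition.
Result: Balanced


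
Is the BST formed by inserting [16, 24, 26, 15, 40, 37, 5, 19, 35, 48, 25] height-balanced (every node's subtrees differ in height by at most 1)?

Tree (level-order array): [16, 15, 24, 5, None, 19, 26, None, None, None, None, 25, 40, None, None, 37, 48, 35]
Definition: a tree is height-balanced if, at every node, |h(left) - h(right)| <= 1 (empty subtree has height -1).
Bottom-up per-node check:
  node 5: h_left=-1, h_right=-1, diff=0 [OK], height=0
  node 15: h_left=0, h_right=-1, diff=1 [OK], height=1
  node 19: h_left=-1, h_right=-1, diff=0 [OK], height=0
  node 25: h_left=-1, h_right=-1, diff=0 [OK], height=0
  node 35: h_left=-1, h_right=-1, diff=0 [OK], height=0
  node 37: h_left=0, h_right=-1, diff=1 [OK], height=1
  node 48: h_left=-1, h_right=-1, diff=0 [OK], height=0
  node 40: h_left=1, h_right=0, diff=1 [OK], height=2
  node 26: h_left=0, h_right=2, diff=2 [FAIL (|0-2|=2 > 1)], height=3
  node 24: h_left=0, h_right=3, diff=3 [FAIL (|0-3|=3 > 1)], height=4
  node 16: h_left=1, h_right=4, diff=3 [FAIL (|1-4|=3 > 1)], height=5
Node 26 violates the condition: |0 - 2| = 2 > 1.
Result: Not balanced


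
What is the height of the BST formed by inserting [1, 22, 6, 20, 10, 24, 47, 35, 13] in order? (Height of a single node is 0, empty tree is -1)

Insertion order: [1, 22, 6, 20, 10, 24, 47, 35, 13]
Tree (level-order array): [1, None, 22, 6, 24, None, 20, None, 47, 10, None, 35, None, None, 13]
Compute height bottom-up (empty subtree = -1):
  height(13) = 1 + max(-1, -1) = 0
  height(10) = 1 + max(-1, 0) = 1
  height(20) = 1 + max(1, -1) = 2
  height(6) = 1 + max(-1, 2) = 3
  height(35) = 1 + max(-1, -1) = 0
  height(47) = 1 + max(0, -1) = 1
  height(24) = 1 + max(-1, 1) = 2
  height(22) = 1 + max(3, 2) = 4
  height(1) = 1 + max(-1, 4) = 5
Height = 5


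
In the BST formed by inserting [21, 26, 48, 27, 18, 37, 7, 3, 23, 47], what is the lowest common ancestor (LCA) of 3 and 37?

Tree insertion order: [21, 26, 48, 27, 18, 37, 7, 3, 23, 47]
Tree (level-order array): [21, 18, 26, 7, None, 23, 48, 3, None, None, None, 27, None, None, None, None, 37, None, 47]
In a BST, the LCA of p=3, q=37 is the first node v on the
root-to-leaf path with p <= v <= q (go left if both < v, right if both > v).
Walk from root:
  at 21: 3 <= 21 <= 37, this is the LCA
LCA = 21


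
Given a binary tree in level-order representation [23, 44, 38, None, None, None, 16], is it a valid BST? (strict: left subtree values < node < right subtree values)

Level-order array: [23, 44, 38, None, None, None, 16]
Validate using subtree bounds (lo, hi): at each node, require lo < value < hi,
then recurse left with hi=value and right with lo=value.
Preorder trace (stopping at first violation):
  at node 23 with bounds (-inf, +inf): OK
  at node 44 with bounds (-inf, 23): VIOLATION
Node 44 violates its bound: not (-inf < 44 < 23).
Result: Not a valid BST


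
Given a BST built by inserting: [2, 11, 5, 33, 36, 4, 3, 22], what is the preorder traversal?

Tree insertion order: [2, 11, 5, 33, 36, 4, 3, 22]
Tree (level-order array): [2, None, 11, 5, 33, 4, None, 22, 36, 3]
Preorder traversal: [2, 11, 5, 4, 3, 33, 22, 36]


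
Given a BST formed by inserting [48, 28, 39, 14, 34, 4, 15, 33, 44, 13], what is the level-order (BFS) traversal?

Tree insertion order: [48, 28, 39, 14, 34, 4, 15, 33, 44, 13]
Tree (level-order array): [48, 28, None, 14, 39, 4, 15, 34, 44, None, 13, None, None, 33]
BFS from the root, enqueuing left then right child of each popped node:
  queue [48] -> pop 48, enqueue [28], visited so far: [48]
  queue [28] -> pop 28, enqueue [14, 39], visited so far: [48, 28]
  queue [14, 39] -> pop 14, enqueue [4, 15], visited so far: [48, 28, 14]
  queue [39, 4, 15] -> pop 39, enqueue [34, 44], visited so far: [48, 28, 14, 39]
  queue [4, 15, 34, 44] -> pop 4, enqueue [13], visited so far: [48, 28, 14, 39, 4]
  queue [15, 34, 44, 13] -> pop 15, enqueue [none], visited so far: [48, 28, 14, 39, 4, 15]
  queue [34, 44, 13] -> pop 34, enqueue [33], visited so far: [48, 28, 14, 39, 4, 15, 34]
  queue [44, 13, 33] -> pop 44, enqueue [none], visited so far: [48, 28, 14, 39, 4, 15, 34, 44]
  queue [13, 33] -> pop 13, enqueue [none], visited so far: [48, 28, 14, 39, 4, 15, 34, 44, 13]
  queue [33] -> pop 33, enqueue [none], visited so far: [48, 28, 14, 39, 4, 15, 34, 44, 13, 33]
Result: [48, 28, 14, 39, 4, 15, 34, 44, 13, 33]


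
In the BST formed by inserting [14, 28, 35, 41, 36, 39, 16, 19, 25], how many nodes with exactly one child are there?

Tree built from: [14, 28, 35, 41, 36, 39, 16, 19, 25]
Tree (level-order array): [14, None, 28, 16, 35, None, 19, None, 41, None, 25, 36, None, None, None, None, 39]
Rule: These are nodes with exactly 1 non-null child.
Per-node child counts:
  node 14: 1 child(ren)
  node 28: 2 child(ren)
  node 16: 1 child(ren)
  node 19: 1 child(ren)
  node 25: 0 child(ren)
  node 35: 1 child(ren)
  node 41: 1 child(ren)
  node 36: 1 child(ren)
  node 39: 0 child(ren)
Matching nodes: [14, 16, 19, 35, 41, 36]
Count of nodes with exactly one child: 6


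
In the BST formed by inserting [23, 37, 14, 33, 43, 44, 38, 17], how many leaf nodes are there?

Tree built from: [23, 37, 14, 33, 43, 44, 38, 17]
Tree (level-order array): [23, 14, 37, None, 17, 33, 43, None, None, None, None, 38, 44]
Rule: A leaf has 0 children.
Per-node child counts:
  node 23: 2 child(ren)
  node 14: 1 child(ren)
  node 17: 0 child(ren)
  node 37: 2 child(ren)
  node 33: 0 child(ren)
  node 43: 2 child(ren)
  node 38: 0 child(ren)
  node 44: 0 child(ren)
Matching nodes: [17, 33, 38, 44]
Count of leaf nodes: 4


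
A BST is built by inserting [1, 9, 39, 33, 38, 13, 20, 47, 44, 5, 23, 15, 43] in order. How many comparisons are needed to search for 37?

Search path for 37: 1 -> 9 -> 39 -> 33 -> 38
Found: False
Comparisons: 5


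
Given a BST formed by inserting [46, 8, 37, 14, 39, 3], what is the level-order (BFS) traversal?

Tree insertion order: [46, 8, 37, 14, 39, 3]
Tree (level-order array): [46, 8, None, 3, 37, None, None, 14, 39]
BFS from the root, enqueuing left then right child of each popped node:
  queue [46] -> pop 46, enqueue [8], visited so far: [46]
  queue [8] -> pop 8, enqueue [3, 37], visited so far: [46, 8]
  queue [3, 37] -> pop 3, enqueue [none], visited so far: [46, 8, 3]
  queue [37] -> pop 37, enqueue [14, 39], visited so far: [46, 8, 3, 37]
  queue [14, 39] -> pop 14, enqueue [none], visited so far: [46, 8, 3, 37, 14]
  queue [39] -> pop 39, enqueue [none], visited so far: [46, 8, 3, 37, 14, 39]
Result: [46, 8, 3, 37, 14, 39]


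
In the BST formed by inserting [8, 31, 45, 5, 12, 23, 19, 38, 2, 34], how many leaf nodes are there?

Tree built from: [8, 31, 45, 5, 12, 23, 19, 38, 2, 34]
Tree (level-order array): [8, 5, 31, 2, None, 12, 45, None, None, None, 23, 38, None, 19, None, 34]
Rule: A leaf has 0 children.
Per-node child counts:
  node 8: 2 child(ren)
  node 5: 1 child(ren)
  node 2: 0 child(ren)
  node 31: 2 child(ren)
  node 12: 1 child(ren)
  node 23: 1 child(ren)
  node 19: 0 child(ren)
  node 45: 1 child(ren)
  node 38: 1 child(ren)
  node 34: 0 child(ren)
Matching nodes: [2, 19, 34]
Count of leaf nodes: 3


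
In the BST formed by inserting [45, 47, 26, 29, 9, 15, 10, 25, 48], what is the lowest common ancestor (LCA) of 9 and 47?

Tree insertion order: [45, 47, 26, 29, 9, 15, 10, 25, 48]
Tree (level-order array): [45, 26, 47, 9, 29, None, 48, None, 15, None, None, None, None, 10, 25]
In a BST, the LCA of p=9, q=47 is the first node v on the
root-to-leaf path with p <= v <= q (go left if both < v, right if both > v).
Walk from root:
  at 45: 9 <= 45 <= 47, this is the LCA
LCA = 45


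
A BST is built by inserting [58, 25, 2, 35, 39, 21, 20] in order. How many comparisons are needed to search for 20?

Search path for 20: 58 -> 25 -> 2 -> 21 -> 20
Found: True
Comparisons: 5


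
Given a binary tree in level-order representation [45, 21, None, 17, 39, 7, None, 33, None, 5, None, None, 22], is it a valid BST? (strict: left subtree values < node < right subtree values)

Level-order array: [45, 21, None, 17, 39, 7, None, 33, None, 5, None, None, 22]
Validate using subtree bounds (lo, hi): at each node, require lo < value < hi,
then recurse left with hi=value and right with lo=value.
Preorder trace (stopping at first violation):
  at node 45 with bounds (-inf, +inf): OK
  at node 21 with bounds (-inf, 45): OK
  at node 17 with bounds (-inf, 21): OK
  at node 7 with bounds (-inf, 17): OK
  at node 5 with bounds (-inf, 7): OK
  at node 39 with bounds (21, 45): OK
  at node 33 with bounds (21, 39): OK
  at node 22 with bounds (33, 39): VIOLATION
Node 22 violates its bound: not (33 < 22 < 39).
Result: Not a valid BST


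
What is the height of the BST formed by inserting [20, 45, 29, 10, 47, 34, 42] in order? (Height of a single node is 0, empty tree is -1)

Insertion order: [20, 45, 29, 10, 47, 34, 42]
Tree (level-order array): [20, 10, 45, None, None, 29, 47, None, 34, None, None, None, 42]
Compute height bottom-up (empty subtree = -1):
  height(10) = 1 + max(-1, -1) = 0
  height(42) = 1 + max(-1, -1) = 0
  height(34) = 1 + max(-1, 0) = 1
  height(29) = 1 + max(-1, 1) = 2
  height(47) = 1 + max(-1, -1) = 0
  height(45) = 1 + max(2, 0) = 3
  height(20) = 1 + max(0, 3) = 4
Height = 4


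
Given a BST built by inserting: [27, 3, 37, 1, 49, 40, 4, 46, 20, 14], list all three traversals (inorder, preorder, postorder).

Tree insertion order: [27, 3, 37, 1, 49, 40, 4, 46, 20, 14]
Tree (level-order array): [27, 3, 37, 1, 4, None, 49, None, None, None, 20, 40, None, 14, None, None, 46]
Inorder (L, root, R): [1, 3, 4, 14, 20, 27, 37, 40, 46, 49]
Preorder (root, L, R): [27, 3, 1, 4, 20, 14, 37, 49, 40, 46]
Postorder (L, R, root): [1, 14, 20, 4, 3, 46, 40, 49, 37, 27]


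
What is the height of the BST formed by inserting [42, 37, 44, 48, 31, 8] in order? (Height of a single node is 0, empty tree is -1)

Insertion order: [42, 37, 44, 48, 31, 8]
Tree (level-order array): [42, 37, 44, 31, None, None, 48, 8]
Compute height bottom-up (empty subtree = -1):
  height(8) = 1 + max(-1, -1) = 0
  height(31) = 1 + max(0, -1) = 1
  height(37) = 1 + max(1, -1) = 2
  height(48) = 1 + max(-1, -1) = 0
  height(44) = 1 + max(-1, 0) = 1
  height(42) = 1 + max(2, 1) = 3
Height = 3


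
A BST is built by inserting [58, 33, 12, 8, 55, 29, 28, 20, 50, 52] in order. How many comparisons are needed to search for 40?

Search path for 40: 58 -> 33 -> 55 -> 50
Found: False
Comparisons: 4


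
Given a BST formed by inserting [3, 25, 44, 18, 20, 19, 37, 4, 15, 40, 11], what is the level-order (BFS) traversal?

Tree insertion order: [3, 25, 44, 18, 20, 19, 37, 4, 15, 40, 11]
Tree (level-order array): [3, None, 25, 18, 44, 4, 20, 37, None, None, 15, 19, None, None, 40, 11]
BFS from the root, enqueuing left then right child of each popped node:
  queue [3] -> pop 3, enqueue [25], visited so far: [3]
  queue [25] -> pop 25, enqueue [18, 44], visited so far: [3, 25]
  queue [18, 44] -> pop 18, enqueue [4, 20], visited so far: [3, 25, 18]
  queue [44, 4, 20] -> pop 44, enqueue [37], visited so far: [3, 25, 18, 44]
  queue [4, 20, 37] -> pop 4, enqueue [15], visited so far: [3, 25, 18, 44, 4]
  queue [20, 37, 15] -> pop 20, enqueue [19], visited so far: [3, 25, 18, 44, 4, 20]
  queue [37, 15, 19] -> pop 37, enqueue [40], visited so far: [3, 25, 18, 44, 4, 20, 37]
  queue [15, 19, 40] -> pop 15, enqueue [11], visited so far: [3, 25, 18, 44, 4, 20, 37, 15]
  queue [19, 40, 11] -> pop 19, enqueue [none], visited so far: [3, 25, 18, 44, 4, 20, 37, 15, 19]
  queue [40, 11] -> pop 40, enqueue [none], visited so far: [3, 25, 18, 44, 4, 20, 37, 15, 19, 40]
  queue [11] -> pop 11, enqueue [none], visited so far: [3, 25, 18, 44, 4, 20, 37, 15, 19, 40, 11]
Result: [3, 25, 18, 44, 4, 20, 37, 15, 19, 40, 11]


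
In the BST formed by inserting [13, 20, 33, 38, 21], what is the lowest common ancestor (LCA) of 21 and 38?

Tree insertion order: [13, 20, 33, 38, 21]
Tree (level-order array): [13, None, 20, None, 33, 21, 38]
In a BST, the LCA of p=21, q=38 is the first node v on the
root-to-leaf path with p <= v <= q (go left if both < v, right if both > v).
Walk from root:
  at 13: both 21 and 38 > 13, go right
  at 20: both 21 and 38 > 20, go right
  at 33: 21 <= 33 <= 38, this is the LCA
LCA = 33


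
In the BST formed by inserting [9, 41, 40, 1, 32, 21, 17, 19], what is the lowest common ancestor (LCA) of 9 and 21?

Tree insertion order: [9, 41, 40, 1, 32, 21, 17, 19]
Tree (level-order array): [9, 1, 41, None, None, 40, None, 32, None, 21, None, 17, None, None, 19]
In a BST, the LCA of p=9, q=21 is the first node v on the
root-to-leaf path with p <= v <= q (go left if both < v, right if both > v).
Walk from root:
  at 9: 9 <= 9 <= 21, this is the LCA
LCA = 9


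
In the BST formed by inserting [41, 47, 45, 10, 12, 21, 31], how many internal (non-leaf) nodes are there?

Tree built from: [41, 47, 45, 10, 12, 21, 31]
Tree (level-order array): [41, 10, 47, None, 12, 45, None, None, 21, None, None, None, 31]
Rule: An internal node has at least one child.
Per-node child counts:
  node 41: 2 child(ren)
  node 10: 1 child(ren)
  node 12: 1 child(ren)
  node 21: 1 child(ren)
  node 31: 0 child(ren)
  node 47: 1 child(ren)
  node 45: 0 child(ren)
Matching nodes: [41, 10, 12, 21, 47]
Count of internal (non-leaf) nodes: 5


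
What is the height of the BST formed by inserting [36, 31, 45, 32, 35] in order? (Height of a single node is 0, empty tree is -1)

Insertion order: [36, 31, 45, 32, 35]
Tree (level-order array): [36, 31, 45, None, 32, None, None, None, 35]
Compute height bottom-up (empty subtree = -1):
  height(35) = 1 + max(-1, -1) = 0
  height(32) = 1 + max(-1, 0) = 1
  height(31) = 1 + max(-1, 1) = 2
  height(45) = 1 + max(-1, -1) = 0
  height(36) = 1 + max(2, 0) = 3
Height = 3


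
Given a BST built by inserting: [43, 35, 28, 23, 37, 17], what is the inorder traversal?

Tree insertion order: [43, 35, 28, 23, 37, 17]
Tree (level-order array): [43, 35, None, 28, 37, 23, None, None, None, 17]
Inorder traversal: [17, 23, 28, 35, 37, 43]


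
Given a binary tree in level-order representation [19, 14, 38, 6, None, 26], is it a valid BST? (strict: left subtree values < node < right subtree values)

Level-order array: [19, 14, 38, 6, None, 26]
Validate using subtree bounds (lo, hi): at each node, require lo < value < hi,
then recurse left with hi=value and right with lo=value.
Preorder trace (stopping at first violation):
  at node 19 with bounds (-inf, +inf): OK
  at node 14 with bounds (-inf, 19): OK
  at node 6 with bounds (-inf, 14): OK
  at node 38 with bounds (19, +inf): OK
  at node 26 with bounds (19, 38): OK
No violation found at any node.
Result: Valid BST


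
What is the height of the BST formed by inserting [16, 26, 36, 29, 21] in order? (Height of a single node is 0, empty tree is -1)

Insertion order: [16, 26, 36, 29, 21]
Tree (level-order array): [16, None, 26, 21, 36, None, None, 29]
Compute height bottom-up (empty subtree = -1):
  height(21) = 1 + max(-1, -1) = 0
  height(29) = 1 + max(-1, -1) = 0
  height(36) = 1 + max(0, -1) = 1
  height(26) = 1 + max(0, 1) = 2
  height(16) = 1 + max(-1, 2) = 3
Height = 3


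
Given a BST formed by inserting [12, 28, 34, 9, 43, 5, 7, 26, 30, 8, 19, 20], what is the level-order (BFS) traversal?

Tree insertion order: [12, 28, 34, 9, 43, 5, 7, 26, 30, 8, 19, 20]
Tree (level-order array): [12, 9, 28, 5, None, 26, 34, None, 7, 19, None, 30, 43, None, 8, None, 20]
BFS from the root, enqueuing left then right child of each popped node:
  queue [12] -> pop 12, enqueue [9, 28], visited so far: [12]
  queue [9, 28] -> pop 9, enqueue [5], visited so far: [12, 9]
  queue [28, 5] -> pop 28, enqueue [26, 34], visited so far: [12, 9, 28]
  queue [5, 26, 34] -> pop 5, enqueue [7], visited so far: [12, 9, 28, 5]
  queue [26, 34, 7] -> pop 26, enqueue [19], visited so far: [12, 9, 28, 5, 26]
  queue [34, 7, 19] -> pop 34, enqueue [30, 43], visited so far: [12, 9, 28, 5, 26, 34]
  queue [7, 19, 30, 43] -> pop 7, enqueue [8], visited so far: [12, 9, 28, 5, 26, 34, 7]
  queue [19, 30, 43, 8] -> pop 19, enqueue [20], visited so far: [12, 9, 28, 5, 26, 34, 7, 19]
  queue [30, 43, 8, 20] -> pop 30, enqueue [none], visited so far: [12, 9, 28, 5, 26, 34, 7, 19, 30]
  queue [43, 8, 20] -> pop 43, enqueue [none], visited so far: [12, 9, 28, 5, 26, 34, 7, 19, 30, 43]
  queue [8, 20] -> pop 8, enqueue [none], visited so far: [12, 9, 28, 5, 26, 34, 7, 19, 30, 43, 8]
  queue [20] -> pop 20, enqueue [none], visited so far: [12, 9, 28, 5, 26, 34, 7, 19, 30, 43, 8, 20]
Result: [12, 9, 28, 5, 26, 34, 7, 19, 30, 43, 8, 20]


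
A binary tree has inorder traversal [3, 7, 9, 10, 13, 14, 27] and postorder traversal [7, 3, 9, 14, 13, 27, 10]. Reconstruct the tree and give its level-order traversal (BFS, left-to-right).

Inorder:   [3, 7, 9, 10, 13, 14, 27]
Postorder: [7, 3, 9, 14, 13, 27, 10]
Algorithm: postorder visits root last, so walk postorder right-to-left;
each value is the root of the current inorder slice — split it at that
value, recurse on the right subtree first, then the left.
Recursive splits:
  root=10; inorder splits into left=[3, 7, 9], right=[13, 14, 27]
  root=27; inorder splits into left=[13, 14], right=[]
  root=13; inorder splits into left=[], right=[14]
  root=14; inorder splits into left=[], right=[]
  root=9; inorder splits into left=[3, 7], right=[]
  root=3; inorder splits into left=[], right=[7]
  root=7; inorder splits into left=[], right=[]
Reconstructed level-order: [10, 9, 27, 3, 13, 7, 14]


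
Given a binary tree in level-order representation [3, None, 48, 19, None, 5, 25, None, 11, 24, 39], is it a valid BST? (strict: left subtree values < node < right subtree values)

Level-order array: [3, None, 48, 19, None, 5, 25, None, 11, 24, 39]
Validate using subtree bounds (lo, hi): at each node, require lo < value < hi,
then recurse left with hi=value and right with lo=value.
Preorder trace (stopping at first violation):
  at node 3 with bounds (-inf, +inf): OK
  at node 48 with bounds (3, +inf): OK
  at node 19 with bounds (3, 48): OK
  at node 5 with bounds (3, 19): OK
  at node 11 with bounds (5, 19): OK
  at node 25 with bounds (19, 48): OK
  at node 24 with bounds (19, 25): OK
  at node 39 with bounds (25, 48): OK
No violation found at any node.
Result: Valid BST


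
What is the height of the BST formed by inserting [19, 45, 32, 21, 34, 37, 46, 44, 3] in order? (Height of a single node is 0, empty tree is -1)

Insertion order: [19, 45, 32, 21, 34, 37, 46, 44, 3]
Tree (level-order array): [19, 3, 45, None, None, 32, 46, 21, 34, None, None, None, None, None, 37, None, 44]
Compute height bottom-up (empty subtree = -1):
  height(3) = 1 + max(-1, -1) = 0
  height(21) = 1 + max(-1, -1) = 0
  height(44) = 1 + max(-1, -1) = 0
  height(37) = 1 + max(-1, 0) = 1
  height(34) = 1 + max(-1, 1) = 2
  height(32) = 1 + max(0, 2) = 3
  height(46) = 1 + max(-1, -1) = 0
  height(45) = 1 + max(3, 0) = 4
  height(19) = 1 + max(0, 4) = 5
Height = 5


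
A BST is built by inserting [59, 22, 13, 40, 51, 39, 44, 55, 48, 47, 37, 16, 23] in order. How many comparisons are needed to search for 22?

Search path for 22: 59 -> 22
Found: True
Comparisons: 2


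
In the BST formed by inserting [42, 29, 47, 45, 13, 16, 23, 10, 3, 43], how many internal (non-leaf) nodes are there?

Tree built from: [42, 29, 47, 45, 13, 16, 23, 10, 3, 43]
Tree (level-order array): [42, 29, 47, 13, None, 45, None, 10, 16, 43, None, 3, None, None, 23]
Rule: An internal node has at least one child.
Per-node child counts:
  node 42: 2 child(ren)
  node 29: 1 child(ren)
  node 13: 2 child(ren)
  node 10: 1 child(ren)
  node 3: 0 child(ren)
  node 16: 1 child(ren)
  node 23: 0 child(ren)
  node 47: 1 child(ren)
  node 45: 1 child(ren)
  node 43: 0 child(ren)
Matching nodes: [42, 29, 13, 10, 16, 47, 45]
Count of internal (non-leaf) nodes: 7


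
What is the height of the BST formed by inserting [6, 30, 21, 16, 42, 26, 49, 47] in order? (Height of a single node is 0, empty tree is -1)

Insertion order: [6, 30, 21, 16, 42, 26, 49, 47]
Tree (level-order array): [6, None, 30, 21, 42, 16, 26, None, 49, None, None, None, None, 47]
Compute height bottom-up (empty subtree = -1):
  height(16) = 1 + max(-1, -1) = 0
  height(26) = 1 + max(-1, -1) = 0
  height(21) = 1 + max(0, 0) = 1
  height(47) = 1 + max(-1, -1) = 0
  height(49) = 1 + max(0, -1) = 1
  height(42) = 1 + max(-1, 1) = 2
  height(30) = 1 + max(1, 2) = 3
  height(6) = 1 + max(-1, 3) = 4
Height = 4


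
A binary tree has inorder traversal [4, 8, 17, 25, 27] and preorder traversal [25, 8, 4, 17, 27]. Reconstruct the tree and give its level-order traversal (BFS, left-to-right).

Inorder:  [4, 8, 17, 25, 27]
Preorder: [25, 8, 4, 17, 27]
Algorithm: preorder visits root first, so consume preorder in order;
for each root, split the current inorder slice at that value into
left-subtree inorder and right-subtree inorder, then recurse.
Recursive splits:
  root=25; inorder splits into left=[4, 8, 17], right=[27]
  root=8; inorder splits into left=[4], right=[17]
  root=4; inorder splits into left=[], right=[]
  root=17; inorder splits into left=[], right=[]
  root=27; inorder splits into left=[], right=[]
Reconstructed level-order: [25, 8, 27, 4, 17]


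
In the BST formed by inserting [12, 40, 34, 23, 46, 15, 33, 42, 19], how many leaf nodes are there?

Tree built from: [12, 40, 34, 23, 46, 15, 33, 42, 19]
Tree (level-order array): [12, None, 40, 34, 46, 23, None, 42, None, 15, 33, None, None, None, 19]
Rule: A leaf has 0 children.
Per-node child counts:
  node 12: 1 child(ren)
  node 40: 2 child(ren)
  node 34: 1 child(ren)
  node 23: 2 child(ren)
  node 15: 1 child(ren)
  node 19: 0 child(ren)
  node 33: 0 child(ren)
  node 46: 1 child(ren)
  node 42: 0 child(ren)
Matching nodes: [19, 33, 42]
Count of leaf nodes: 3


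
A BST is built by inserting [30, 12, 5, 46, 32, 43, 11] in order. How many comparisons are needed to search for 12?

Search path for 12: 30 -> 12
Found: True
Comparisons: 2


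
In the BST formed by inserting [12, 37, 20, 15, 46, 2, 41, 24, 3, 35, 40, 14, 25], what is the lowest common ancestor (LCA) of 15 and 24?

Tree insertion order: [12, 37, 20, 15, 46, 2, 41, 24, 3, 35, 40, 14, 25]
Tree (level-order array): [12, 2, 37, None, 3, 20, 46, None, None, 15, 24, 41, None, 14, None, None, 35, 40, None, None, None, 25]
In a BST, the LCA of p=15, q=24 is the first node v on the
root-to-leaf path with p <= v <= q (go left if both < v, right if both > v).
Walk from root:
  at 12: both 15 and 24 > 12, go right
  at 37: both 15 and 24 < 37, go left
  at 20: 15 <= 20 <= 24, this is the LCA
LCA = 20


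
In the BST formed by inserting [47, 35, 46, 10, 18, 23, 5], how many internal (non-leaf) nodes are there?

Tree built from: [47, 35, 46, 10, 18, 23, 5]
Tree (level-order array): [47, 35, None, 10, 46, 5, 18, None, None, None, None, None, 23]
Rule: An internal node has at least one child.
Per-node child counts:
  node 47: 1 child(ren)
  node 35: 2 child(ren)
  node 10: 2 child(ren)
  node 5: 0 child(ren)
  node 18: 1 child(ren)
  node 23: 0 child(ren)
  node 46: 0 child(ren)
Matching nodes: [47, 35, 10, 18]
Count of internal (non-leaf) nodes: 4


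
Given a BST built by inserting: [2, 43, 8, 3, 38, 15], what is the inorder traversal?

Tree insertion order: [2, 43, 8, 3, 38, 15]
Tree (level-order array): [2, None, 43, 8, None, 3, 38, None, None, 15]
Inorder traversal: [2, 3, 8, 15, 38, 43]


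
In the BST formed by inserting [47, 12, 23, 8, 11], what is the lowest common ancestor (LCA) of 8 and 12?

Tree insertion order: [47, 12, 23, 8, 11]
Tree (level-order array): [47, 12, None, 8, 23, None, 11]
In a BST, the LCA of p=8, q=12 is the first node v on the
root-to-leaf path with p <= v <= q (go left if both < v, right if both > v).
Walk from root:
  at 47: both 8 and 12 < 47, go left
  at 12: 8 <= 12 <= 12, this is the LCA
LCA = 12


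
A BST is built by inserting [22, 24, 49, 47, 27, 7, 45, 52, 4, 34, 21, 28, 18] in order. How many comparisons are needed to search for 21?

Search path for 21: 22 -> 7 -> 21
Found: True
Comparisons: 3


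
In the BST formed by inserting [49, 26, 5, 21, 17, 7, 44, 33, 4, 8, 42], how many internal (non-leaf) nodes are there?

Tree built from: [49, 26, 5, 21, 17, 7, 44, 33, 4, 8, 42]
Tree (level-order array): [49, 26, None, 5, 44, 4, 21, 33, None, None, None, 17, None, None, 42, 7, None, None, None, None, 8]
Rule: An internal node has at least one child.
Per-node child counts:
  node 49: 1 child(ren)
  node 26: 2 child(ren)
  node 5: 2 child(ren)
  node 4: 0 child(ren)
  node 21: 1 child(ren)
  node 17: 1 child(ren)
  node 7: 1 child(ren)
  node 8: 0 child(ren)
  node 44: 1 child(ren)
  node 33: 1 child(ren)
  node 42: 0 child(ren)
Matching nodes: [49, 26, 5, 21, 17, 7, 44, 33]
Count of internal (non-leaf) nodes: 8


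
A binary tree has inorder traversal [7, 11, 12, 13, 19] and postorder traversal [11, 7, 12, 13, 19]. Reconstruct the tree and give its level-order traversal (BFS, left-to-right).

Inorder:   [7, 11, 12, 13, 19]
Postorder: [11, 7, 12, 13, 19]
Algorithm: postorder visits root last, so walk postorder right-to-left;
each value is the root of the current inorder slice — split it at that
value, recurse on the right subtree first, then the left.
Recursive splits:
  root=19; inorder splits into left=[7, 11, 12, 13], right=[]
  root=13; inorder splits into left=[7, 11, 12], right=[]
  root=12; inorder splits into left=[7, 11], right=[]
  root=7; inorder splits into left=[], right=[11]
  root=11; inorder splits into left=[], right=[]
Reconstructed level-order: [19, 13, 12, 7, 11]


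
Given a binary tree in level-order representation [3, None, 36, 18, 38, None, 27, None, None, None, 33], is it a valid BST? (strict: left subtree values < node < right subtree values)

Level-order array: [3, None, 36, 18, 38, None, 27, None, None, None, 33]
Validate using subtree bounds (lo, hi): at each node, require lo < value < hi,
then recurse left with hi=value and right with lo=value.
Preorder trace (stopping at first violation):
  at node 3 with bounds (-inf, +inf): OK
  at node 36 with bounds (3, +inf): OK
  at node 18 with bounds (3, 36): OK
  at node 27 with bounds (18, 36): OK
  at node 33 with bounds (27, 36): OK
  at node 38 with bounds (36, +inf): OK
No violation found at any node.
Result: Valid BST


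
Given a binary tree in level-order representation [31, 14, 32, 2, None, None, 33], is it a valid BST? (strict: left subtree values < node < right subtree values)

Level-order array: [31, 14, 32, 2, None, None, 33]
Validate using subtree bounds (lo, hi): at each node, require lo < value < hi,
then recurse left with hi=value and right with lo=value.
Preorder trace (stopping at first violation):
  at node 31 with bounds (-inf, +inf): OK
  at node 14 with bounds (-inf, 31): OK
  at node 2 with bounds (-inf, 14): OK
  at node 32 with bounds (31, +inf): OK
  at node 33 with bounds (32, +inf): OK
No violation found at any node.
Result: Valid BST


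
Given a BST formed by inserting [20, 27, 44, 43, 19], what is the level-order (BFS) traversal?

Tree insertion order: [20, 27, 44, 43, 19]
Tree (level-order array): [20, 19, 27, None, None, None, 44, 43]
BFS from the root, enqueuing left then right child of each popped node:
  queue [20] -> pop 20, enqueue [19, 27], visited so far: [20]
  queue [19, 27] -> pop 19, enqueue [none], visited so far: [20, 19]
  queue [27] -> pop 27, enqueue [44], visited so far: [20, 19, 27]
  queue [44] -> pop 44, enqueue [43], visited so far: [20, 19, 27, 44]
  queue [43] -> pop 43, enqueue [none], visited so far: [20, 19, 27, 44, 43]
Result: [20, 19, 27, 44, 43]


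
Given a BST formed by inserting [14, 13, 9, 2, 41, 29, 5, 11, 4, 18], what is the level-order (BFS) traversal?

Tree insertion order: [14, 13, 9, 2, 41, 29, 5, 11, 4, 18]
Tree (level-order array): [14, 13, 41, 9, None, 29, None, 2, 11, 18, None, None, 5, None, None, None, None, 4]
BFS from the root, enqueuing left then right child of each popped node:
  queue [14] -> pop 14, enqueue [13, 41], visited so far: [14]
  queue [13, 41] -> pop 13, enqueue [9], visited so far: [14, 13]
  queue [41, 9] -> pop 41, enqueue [29], visited so far: [14, 13, 41]
  queue [9, 29] -> pop 9, enqueue [2, 11], visited so far: [14, 13, 41, 9]
  queue [29, 2, 11] -> pop 29, enqueue [18], visited so far: [14, 13, 41, 9, 29]
  queue [2, 11, 18] -> pop 2, enqueue [5], visited so far: [14, 13, 41, 9, 29, 2]
  queue [11, 18, 5] -> pop 11, enqueue [none], visited so far: [14, 13, 41, 9, 29, 2, 11]
  queue [18, 5] -> pop 18, enqueue [none], visited so far: [14, 13, 41, 9, 29, 2, 11, 18]
  queue [5] -> pop 5, enqueue [4], visited so far: [14, 13, 41, 9, 29, 2, 11, 18, 5]
  queue [4] -> pop 4, enqueue [none], visited so far: [14, 13, 41, 9, 29, 2, 11, 18, 5, 4]
Result: [14, 13, 41, 9, 29, 2, 11, 18, 5, 4]


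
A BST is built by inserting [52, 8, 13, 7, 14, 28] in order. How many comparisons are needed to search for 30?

Search path for 30: 52 -> 8 -> 13 -> 14 -> 28
Found: False
Comparisons: 5


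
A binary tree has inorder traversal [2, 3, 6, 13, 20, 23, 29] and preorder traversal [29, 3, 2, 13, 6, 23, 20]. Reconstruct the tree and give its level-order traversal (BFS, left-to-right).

Inorder:  [2, 3, 6, 13, 20, 23, 29]
Preorder: [29, 3, 2, 13, 6, 23, 20]
Algorithm: preorder visits root first, so consume preorder in order;
for each root, split the current inorder slice at that value into
left-subtree inorder and right-subtree inorder, then recurse.
Recursive splits:
  root=29; inorder splits into left=[2, 3, 6, 13, 20, 23], right=[]
  root=3; inorder splits into left=[2], right=[6, 13, 20, 23]
  root=2; inorder splits into left=[], right=[]
  root=13; inorder splits into left=[6], right=[20, 23]
  root=6; inorder splits into left=[], right=[]
  root=23; inorder splits into left=[20], right=[]
  root=20; inorder splits into left=[], right=[]
Reconstructed level-order: [29, 3, 2, 13, 6, 23, 20]


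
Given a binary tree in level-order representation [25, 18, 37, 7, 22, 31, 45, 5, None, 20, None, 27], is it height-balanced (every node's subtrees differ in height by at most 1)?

Tree (level-order array): [25, 18, 37, 7, 22, 31, 45, 5, None, 20, None, 27]
Definition: a tree is height-balanced if, at every node, |h(left) - h(right)| <= 1 (empty subtree has height -1).
Bottom-up per-node check:
  node 5: h_left=-1, h_right=-1, diff=0 [OK], height=0
  node 7: h_left=0, h_right=-1, diff=1 [OK], height=1
  node 20: h_left=-1, h_right=-1, diff=0 [OK], height=0
  node 22: h_left=0, h_right=-1, diff=1 [OK], height=1
  node 18: h_left=1, h_right=1, diff=0 [OK], height=2
  node 27: h_left=-1, h_right=-1, diff=0 [OK], height=0
  node 31: h_left=0, h_right=-1, diff=1 [OK], height=1
  node 45: h_left=-1, h_right=-1, diff=0 [OK], height=0
  node 37: h_left=1, h_right=0, diff=1 [OK], height=2
  node 25: h_left=2, h_right=2, diff=0 [OK], height=3
All nodes satisfy the balance condition.
Result: Balanced


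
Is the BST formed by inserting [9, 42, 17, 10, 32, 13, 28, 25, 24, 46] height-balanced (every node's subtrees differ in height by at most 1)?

Tree (level-order array): [9, None, 42, 17, 46, 10, 32, None, None, None, 13, 28, None, None, None, 25, None, 24]
Definition: a tree is height-balanced if, at every node, |h(left) - h(right)| <= 1 (empty subtree has height -1).
Bottom-up per-node check:
  node 13: h_left=-1, h_right=-1, diff=0 [OK], height=0
  node 10: h_left=-1, h_right=0, diff=1 [OK], height=1
  node 24: h_left=-1, h_right=-1, diff=0 [OK], height=0
  node 25: h_left=0, h_right=-1, diff=1 [OK], height=1
  node 28: h_left=1, h_right=-1, diff=2 [FAIL (|1--1|=2 > 1)], height=2
  node 32: h_left=2, h_right=-1, diff=3 [FAIL (|2--1|=3 > 1)], height=3
  node 17: h_left=1, h_right=3, diff=2 [FAIL (|1-3|=2 > 1)], height=4
  node 46: h_left=-1, h_right=-1, diff=0 [OK], height=0
  node 42: h_left=4, h_right=0, diff=4 [FAIL (|4-0|=4 > 1)], height=5
  node 9: h_left=-1, h_right=5, diff=6 [FAIL (|-1-5|=6 > 1)], height=6
Node 28 violates the condition: |1 - -1| = 2 > 1.
Result: Not balanced
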